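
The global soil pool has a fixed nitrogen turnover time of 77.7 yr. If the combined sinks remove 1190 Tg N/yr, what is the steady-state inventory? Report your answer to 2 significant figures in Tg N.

τ = M/F ⇒ M = τ × F = 77.7 × 1190 = 92460 Tg N.

92000 Tg N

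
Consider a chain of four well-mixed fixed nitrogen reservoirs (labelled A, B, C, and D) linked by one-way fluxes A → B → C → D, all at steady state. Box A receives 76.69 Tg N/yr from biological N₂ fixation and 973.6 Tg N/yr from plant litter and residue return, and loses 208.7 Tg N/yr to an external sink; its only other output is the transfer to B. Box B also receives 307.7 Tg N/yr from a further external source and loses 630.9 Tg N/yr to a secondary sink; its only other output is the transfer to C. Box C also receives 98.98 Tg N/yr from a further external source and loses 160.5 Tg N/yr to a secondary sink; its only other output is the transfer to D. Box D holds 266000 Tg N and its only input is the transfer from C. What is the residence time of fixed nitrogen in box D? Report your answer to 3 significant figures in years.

Box A: F(A→B) = (76.69 + 973.6) − 208.7 = 841.59 Tg N/yr.
Box B: F(B→C) = (841.59 + 307.7) − 630.9 = 518.39 Tg N/yr.
Box C: F(C→D) = (518.39 + 98.98) − 160.5 = 456.87 Tg N/yr.
Box D throughput = its input = 456.87 Tg N/yr; τ = 266000 / 456.87 = 582.2 yr.

582 yr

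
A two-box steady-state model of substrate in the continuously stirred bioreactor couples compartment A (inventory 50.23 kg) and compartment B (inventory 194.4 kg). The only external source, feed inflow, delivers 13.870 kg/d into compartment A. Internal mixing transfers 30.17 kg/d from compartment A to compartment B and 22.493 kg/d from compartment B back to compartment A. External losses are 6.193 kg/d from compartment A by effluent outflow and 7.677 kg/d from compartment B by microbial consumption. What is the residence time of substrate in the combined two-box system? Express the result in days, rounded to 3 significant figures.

17.6 d

Treat the two boxes together as one reservoir: the mixing fluxes between them are internal recycling, so τ = ΣM / Σ(external losses).
M_total = 50.23 + 194.4 = 244.63 kg.
ΣF_external_out = 6.193 + 7.677 = 13.870 kg/d.
τ = M_total / ΣF_ext = 244.63 / 13.870 = 17.64 d.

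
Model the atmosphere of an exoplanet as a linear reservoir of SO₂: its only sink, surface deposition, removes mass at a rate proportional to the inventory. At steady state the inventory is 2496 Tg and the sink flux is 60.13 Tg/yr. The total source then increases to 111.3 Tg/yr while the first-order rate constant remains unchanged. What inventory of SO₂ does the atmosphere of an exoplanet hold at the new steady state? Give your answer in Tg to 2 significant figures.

4600 Tg

Rate constant k = F/M = 60.13 / 2496 = 0.02409 yr⁻¹.
At the new steady state, source = k·M_new ⇒ M_new = 111.3 / 0.02409 = 4620 Tg.
(Equivalently M_new = M × F_new/F_old = 2496 × 111.3/60.13.)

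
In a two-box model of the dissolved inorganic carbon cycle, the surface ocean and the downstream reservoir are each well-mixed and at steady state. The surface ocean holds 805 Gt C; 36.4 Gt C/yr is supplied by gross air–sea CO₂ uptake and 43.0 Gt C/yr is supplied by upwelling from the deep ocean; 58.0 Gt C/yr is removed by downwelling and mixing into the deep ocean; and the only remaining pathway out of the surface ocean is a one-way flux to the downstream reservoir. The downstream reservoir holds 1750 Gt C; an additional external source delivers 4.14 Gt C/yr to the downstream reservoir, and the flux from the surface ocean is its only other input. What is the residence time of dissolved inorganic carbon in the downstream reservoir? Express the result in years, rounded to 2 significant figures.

69 yr

Balance the surface ocean: ΣF_in = 36.4 + 43.0 = 79.400 Gt C/yr.
Flux to the downstream reservoir = ΣF_in − (58.0) = 21.400 Gt C/yr.
Total input to the downstream reservoir = 21.400 + 4.14 = 25.540 Gt C/yr; at steady state this equals its total output.
τ = M / F = 1750 / 25.540 = 68.52 yr.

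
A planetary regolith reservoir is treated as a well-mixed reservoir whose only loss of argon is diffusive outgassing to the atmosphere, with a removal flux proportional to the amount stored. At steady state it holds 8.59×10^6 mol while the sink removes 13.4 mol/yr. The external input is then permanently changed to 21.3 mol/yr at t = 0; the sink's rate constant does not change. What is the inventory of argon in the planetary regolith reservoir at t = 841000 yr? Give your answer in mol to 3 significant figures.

The sink rate constant is k = F₀/M₀ = 13.4/8.59×10^6 = 1.560×10^-6 yr⁻¹.
Solving dM/dt = F₁ − kM with M(0) = M₀ gives M(t) = F₁/k + (M₀ − F₁/k)·e^(−kt).
F₁/k = 21.3/1.560×10^-6 = 1.3654×10^7 mol; kt = 1.560×10^-6 × 841000 = 1.312, e^(−kt) = 0.2693.
M(841000) = 1.3654×10^7 + (8.59×10^6 − 1.3654×10^7) × 0.2693 = 1.3654×10^7 − 1.364×10^6 = 1.2290×10^7 mol.

1.23×10^7 mol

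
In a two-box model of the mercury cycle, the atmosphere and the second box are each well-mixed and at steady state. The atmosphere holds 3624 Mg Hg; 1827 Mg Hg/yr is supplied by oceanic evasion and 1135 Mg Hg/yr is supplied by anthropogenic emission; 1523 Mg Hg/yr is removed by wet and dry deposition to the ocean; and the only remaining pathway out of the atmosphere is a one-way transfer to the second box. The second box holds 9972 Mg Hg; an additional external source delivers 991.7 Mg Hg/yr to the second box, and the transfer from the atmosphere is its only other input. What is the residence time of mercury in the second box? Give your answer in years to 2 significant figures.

4.1 yr

Balance the atmosphere: ΣF_in = 1827 + 1135 = 2962.0 Mg Hg/yr.
Transfer to the second box = ΣF_in − (1523) = 1439.0 Mg Hg/yr.
Total input to the second box = 1439.0 + 991.7 = 2430.7 Mg Hg/yr; at steady state this equals its total output.
τ = M / F = 9972 / 2430.7 = 4.103 yr.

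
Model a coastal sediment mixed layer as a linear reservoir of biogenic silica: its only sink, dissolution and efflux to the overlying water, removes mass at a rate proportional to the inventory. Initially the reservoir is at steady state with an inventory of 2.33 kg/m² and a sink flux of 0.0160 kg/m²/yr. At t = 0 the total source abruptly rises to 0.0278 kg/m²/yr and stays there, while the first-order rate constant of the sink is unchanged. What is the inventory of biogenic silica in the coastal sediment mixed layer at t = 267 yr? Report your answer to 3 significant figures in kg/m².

Residence time τ = M₀/F₀ = 145.6 yr. The eventual steady state is M_∞ = M₀·(F₁/F₀) = 2.33 × 0.0278/0.0160 = 4.0484 kg/m².
The anomaly ΔM(t) = M(t) − M_∞ decays as ΔM₀·e^(−t/τ) with ΔM₀ = 2.33 − 4.0484 = −1.718 kg/m².
At t = 267 yr, e^(−t/τ) = e^(−1.833) = 0.1599, so ΔM = −0.2747 kg/m² and M = 4.0484 − 0.2747 = 3.7737 kg/m².

3.77 kg/m²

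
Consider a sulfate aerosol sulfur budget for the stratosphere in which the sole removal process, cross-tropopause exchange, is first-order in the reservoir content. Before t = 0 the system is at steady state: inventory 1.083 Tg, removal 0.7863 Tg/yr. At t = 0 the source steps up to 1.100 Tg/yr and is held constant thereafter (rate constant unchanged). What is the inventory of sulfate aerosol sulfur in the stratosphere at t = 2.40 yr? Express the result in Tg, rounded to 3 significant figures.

τ = M₀/F₀ = 1.083/0.7863 = 1.377 yr; rate constant k = 1/τ.
New steady state M_∞ = F₁/k = F₁·τ = 1.100 × 1.377 = 1.5151 Tg.
M(t) = M_∞ + (M₀ − M_∞)·e^(−t/τ); t/τ = 2.40/1.377 = 1.742, so e^(−t/τ) = 0.1751.
M(t) = 1.5151 − 0.4321 × 0.1751 = 1.4394 Tg.

1.44 Tg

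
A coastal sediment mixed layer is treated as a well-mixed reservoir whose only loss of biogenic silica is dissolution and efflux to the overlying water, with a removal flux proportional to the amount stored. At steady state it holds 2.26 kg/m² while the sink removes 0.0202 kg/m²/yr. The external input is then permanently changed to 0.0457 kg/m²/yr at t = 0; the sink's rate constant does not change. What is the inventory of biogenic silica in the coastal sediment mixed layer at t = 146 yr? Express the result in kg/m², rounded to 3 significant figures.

Residence time τ = M₀/F₀ = 111.9 yr. The eventual steady state is M_∞ = M₀·(F₁/F₀) = 2.26 × 0.0457/0.0202 = 5.1130 kg/m².
The anomaly ΔM(t) = M(t) − M_∞ decays as ΔM₀·e^(−t/τ) with ΔM₀ = 2.26 − 5.1130 = −2.853 kg/m².
At t = 146 yr, e^(−t/τ) = e^(−1.305) = 0.2712, so ΔM = −0.7737 kg/m² and M = 5.1130 − 0.7737 = 4.3393 kg/m².

4.34 kg/m²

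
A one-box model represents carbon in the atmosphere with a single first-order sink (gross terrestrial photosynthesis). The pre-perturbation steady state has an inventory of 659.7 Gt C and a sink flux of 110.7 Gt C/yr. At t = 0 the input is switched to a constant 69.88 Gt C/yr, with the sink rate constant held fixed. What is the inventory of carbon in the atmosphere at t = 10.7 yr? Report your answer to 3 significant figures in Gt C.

The sink rate constant is k = F₀/M₀ = 110.7/659.7 = 0.1678 yr⁻¹.
Solving dM/dt = F₁ − kM with M(0) = M₀ gives M(t) = F₁/k + (M₀ − F₁/k)·e^(−kt).
F₁/k = 69.88/0.1678 = 416.44 Gt C; kt = 0.1678 × 10.7 = 1.795, e^(−kt) = 0.1660.
M(10.7) = 416.44 + (659.7 − 416.44) × 0.1660 = 416.44 + 40.39 = 456.83 Gt C.

457 Gt C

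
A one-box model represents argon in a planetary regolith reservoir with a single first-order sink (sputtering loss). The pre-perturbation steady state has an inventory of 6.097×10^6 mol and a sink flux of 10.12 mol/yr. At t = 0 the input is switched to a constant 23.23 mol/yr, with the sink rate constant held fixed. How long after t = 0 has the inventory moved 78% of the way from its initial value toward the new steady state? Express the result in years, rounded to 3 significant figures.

τ = M₀/F₀ = 6.097×10^6/10.12 = 602500 yr.
The remaining gap fraction is e^(−t/τ); 78% covered ⇒ e^(−t/τ) = 0.220.
t = −τ ln(0.220) = 602500 × 1.514 = 912200 yr.

912000 yr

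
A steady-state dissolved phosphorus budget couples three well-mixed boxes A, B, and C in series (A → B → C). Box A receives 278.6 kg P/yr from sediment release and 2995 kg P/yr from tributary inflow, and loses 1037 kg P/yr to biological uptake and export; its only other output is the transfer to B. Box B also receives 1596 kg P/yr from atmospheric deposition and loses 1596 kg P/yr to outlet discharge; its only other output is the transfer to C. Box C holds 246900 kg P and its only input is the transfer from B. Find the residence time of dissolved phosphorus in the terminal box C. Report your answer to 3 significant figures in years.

110 yr

Box A: F(A→B) = (278.6 + 2995) − 1037 = 2236.6 kg P/yr.
Box B: F(B→C) = (2236.6 + 1596) − 1596 = 2236.6 kg P/yr.
Box C throughput = its input = 2236.6 kg P/yr; τ = 246900 / 2236.6 = 110.4 yr.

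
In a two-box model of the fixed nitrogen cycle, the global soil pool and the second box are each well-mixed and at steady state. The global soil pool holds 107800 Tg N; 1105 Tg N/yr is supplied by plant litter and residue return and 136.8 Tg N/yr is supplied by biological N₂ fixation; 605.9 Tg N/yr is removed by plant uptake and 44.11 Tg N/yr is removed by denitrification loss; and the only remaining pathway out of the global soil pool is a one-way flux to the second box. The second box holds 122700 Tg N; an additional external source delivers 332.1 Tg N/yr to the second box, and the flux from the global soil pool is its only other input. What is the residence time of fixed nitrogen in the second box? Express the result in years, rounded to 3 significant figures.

133 yr

Balance the global soil pool: ΣF_in = 1105 + 136.8 = 1241.8 Tg N/yr.
Flux to the second box = ΣF_in − (605.9 + 44.11) = 591.79 Tg N/yr.
Total input to the second box = 591.79 + 332.1 = 923.89 Tg N/yr; at steady state this equals its total output.
τ = M / F = 122700 / 923.89 = 132.8 yr.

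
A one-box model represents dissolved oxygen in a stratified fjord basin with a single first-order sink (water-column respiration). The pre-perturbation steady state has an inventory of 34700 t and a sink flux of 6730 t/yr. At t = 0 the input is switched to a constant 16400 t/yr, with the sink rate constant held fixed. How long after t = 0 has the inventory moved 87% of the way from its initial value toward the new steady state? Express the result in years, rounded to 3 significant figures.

τ = M₀/F₀ = 34700/6730 = 5.156 yr.
The remaining gap fraction is e^(−t/τ); 87% covered ⇒ e^(−t/τ) = 0.130.
t = −τ ln(0.130) = 5.156 × 2.040 = 10.52 yr.

10.5 yr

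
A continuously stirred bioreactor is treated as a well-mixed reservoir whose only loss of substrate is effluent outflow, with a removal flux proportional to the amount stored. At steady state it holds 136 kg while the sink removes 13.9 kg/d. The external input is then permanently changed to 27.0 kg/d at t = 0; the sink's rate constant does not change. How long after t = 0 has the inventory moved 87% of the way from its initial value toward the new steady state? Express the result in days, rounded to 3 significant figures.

τ = M₀/F₀ = 136/13.9 = 9.784 d.
The remaining gap fraction is e^(−t/τ); 87% covered ⇒ e^(−t/τ) = 0.130.
t = −τ ln(0.130) = 9.784 × 2.040 = 19.96 d.

20.0 d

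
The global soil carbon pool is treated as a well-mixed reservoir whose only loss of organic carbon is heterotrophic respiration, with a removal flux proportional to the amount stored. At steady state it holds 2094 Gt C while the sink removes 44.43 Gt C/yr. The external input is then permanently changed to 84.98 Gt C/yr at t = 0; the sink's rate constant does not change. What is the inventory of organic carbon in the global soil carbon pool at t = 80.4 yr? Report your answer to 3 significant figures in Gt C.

3660 Gt C

τ = M₀/F₀ = 2094/44.43 = 47.13 yr; rate constant k = 1/τ.
New steady state M_∞ = F₁/k = F₁·τ = 84.98 × 47.13 = 4005.1 Gt C.
M(t) = M_∞ + (M₀ − M_∞)·e^(−t/τ); t/τ = 80.4/47.13 = 1.706, so e^(−t/τ) = 0.1816.
M(t) = 4005.1 − 1911 × 0.1816 = 3658.1 Gt C.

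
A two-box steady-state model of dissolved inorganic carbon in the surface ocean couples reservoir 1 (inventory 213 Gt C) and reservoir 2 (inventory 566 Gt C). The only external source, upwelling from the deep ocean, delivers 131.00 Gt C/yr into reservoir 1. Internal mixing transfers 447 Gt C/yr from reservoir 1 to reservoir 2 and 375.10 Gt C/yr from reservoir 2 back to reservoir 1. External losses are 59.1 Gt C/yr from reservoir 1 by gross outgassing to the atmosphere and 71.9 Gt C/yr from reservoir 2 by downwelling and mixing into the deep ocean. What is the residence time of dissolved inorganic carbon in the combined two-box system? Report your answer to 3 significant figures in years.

Treat the two boxes together as one reservoir: the mixing fluxes between them are internal recycling, so τ = ΣM / Σ(external losses).
M_total = 213 + 566 = 779.00 Gt C.
ΣF_external_out = 59.1 + 71.9 = 131.00 Gt C/yr.
τ = M_total / ΣF_ext = 779.00 / 131.00 = 5.947 yr.

5.95 yr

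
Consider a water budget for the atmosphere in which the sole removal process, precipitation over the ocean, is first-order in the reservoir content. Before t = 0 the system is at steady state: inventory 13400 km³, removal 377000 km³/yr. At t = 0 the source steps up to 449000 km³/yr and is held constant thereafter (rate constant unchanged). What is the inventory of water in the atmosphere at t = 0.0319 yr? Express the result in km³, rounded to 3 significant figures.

14900 km³

τ = M₀/F₀ = 13400/377000 = 0.03554 yr; rate constant k = 1/τ.
New steady state M_∞ = F₁/k = F₁·τ = 449000 × 0.03554 = 15959 km³.
M(t) = M_∞ + (M₀ − M_∞)·e^(−t/τ); t/τ = 0.0319/0.03554 = 0.8975, so e^(−t/τ) = 0.4076.
M(t) = 15959 − 2559 × 0.4076 = 14916 km³.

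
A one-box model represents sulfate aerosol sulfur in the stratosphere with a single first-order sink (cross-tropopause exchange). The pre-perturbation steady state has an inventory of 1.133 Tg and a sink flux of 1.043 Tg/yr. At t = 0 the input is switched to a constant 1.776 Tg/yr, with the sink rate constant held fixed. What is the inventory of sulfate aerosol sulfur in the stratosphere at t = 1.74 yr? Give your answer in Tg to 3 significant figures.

1.77 Tg

The sink rate constant is k = F₀/M₀ = 1.043/1.133 = 0.9206 yr⁻¹.
Solving dM/dt = F₁ − kM with M(0) = M₀ gives M(t) = F₁/k + (M₀ − F₁/k)·e^(−kt).
F₁/k = 1.776/0.9206 = 1.9293 Tg; kt = 0.9206 × 1.74 = 1.602, e^(−kt) = 0.2015.
M(1.74) = 1.9293 + (1.133 − 1.9293) × 0.2015 = 1.9293 − 0.1605 = 1.7688 Tg.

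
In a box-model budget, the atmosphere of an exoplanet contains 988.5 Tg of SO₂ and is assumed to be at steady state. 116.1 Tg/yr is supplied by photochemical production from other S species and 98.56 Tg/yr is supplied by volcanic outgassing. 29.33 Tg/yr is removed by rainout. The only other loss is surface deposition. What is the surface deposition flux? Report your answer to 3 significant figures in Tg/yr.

185 Tg/yr

At steady state ΣF_in = ΣF_out.
ΣF_in = 116.1 + 98.56 = 214.66 Tg/yr.
Surface deposition flux = ΣF_in − (29.33) = 214.66 − 29.33 = 185.3 Tg/yr.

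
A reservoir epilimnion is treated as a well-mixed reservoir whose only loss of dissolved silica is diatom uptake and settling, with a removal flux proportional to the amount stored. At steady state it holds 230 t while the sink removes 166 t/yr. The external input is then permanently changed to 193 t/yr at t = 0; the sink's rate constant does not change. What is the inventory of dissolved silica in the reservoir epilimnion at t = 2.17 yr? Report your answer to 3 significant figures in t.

260 t

τ = M₀/F₀ = 230/166 = 1.386 yr; rate constant k = 1/τ.
New steady state M_∞ = F₁/k = F₁·τ = 193 × 1.386 = 267.41 t.
M(t) = M_∞ + (M₀ − M_∞)·e^(−t/τ); t/τ = 2.17/1.386 = 1.566, so e^(−t/τ) = 0.2088.
M(t) = 267.41 − 37.41 × 0.2088 = 259.60 t.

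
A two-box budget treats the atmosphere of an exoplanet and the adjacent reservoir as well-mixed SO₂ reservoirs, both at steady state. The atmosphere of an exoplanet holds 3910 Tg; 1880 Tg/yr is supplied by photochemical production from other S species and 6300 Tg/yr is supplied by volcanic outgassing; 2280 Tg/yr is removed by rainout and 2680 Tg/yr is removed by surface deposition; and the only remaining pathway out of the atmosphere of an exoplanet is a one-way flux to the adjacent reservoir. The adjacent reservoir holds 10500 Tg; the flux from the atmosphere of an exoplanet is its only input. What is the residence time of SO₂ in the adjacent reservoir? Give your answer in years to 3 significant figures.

3.26 yr

Balance the atmosphere of an exoplanet: ΣF_in = 1880 + 6300 = 8180.0 Tg/yr.
Flux to the adjacent reservoir = ΣF_in − (2280 + 2680) = 3220.0 Tg/yr.
At steady state the output of the adjacent reservoir equals its input, 3220.0 Tg/yr.
τ = M / F = 10500 / 3220.0 = 3.261 yr.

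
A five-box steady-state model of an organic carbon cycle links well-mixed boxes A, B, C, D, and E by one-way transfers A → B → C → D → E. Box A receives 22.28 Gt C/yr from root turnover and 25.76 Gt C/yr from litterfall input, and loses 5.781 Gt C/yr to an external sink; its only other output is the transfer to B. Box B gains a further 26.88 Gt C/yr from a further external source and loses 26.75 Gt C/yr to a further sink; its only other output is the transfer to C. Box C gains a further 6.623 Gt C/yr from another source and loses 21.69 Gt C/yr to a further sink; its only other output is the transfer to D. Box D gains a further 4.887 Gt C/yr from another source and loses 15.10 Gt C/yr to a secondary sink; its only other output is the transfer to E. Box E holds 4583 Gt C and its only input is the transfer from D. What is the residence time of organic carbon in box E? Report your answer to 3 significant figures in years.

268 yr

Box A: F(A→B) = (22.28 + 25.76) − 5.781 = 42.259 Gt C/yr.
Box B: F(B→C) = (42.259 + 26.88) − 26.75 = 42.389 Gt C/yr.
Box C: F(C→D) = (42.389 + 6.623) − 21.69 = 27.322 Gt C/yr.
Box D: F(D→E) = (27.322 + 4.887) − 15.10 = 17.109 Gt C/yr.
Box E throughput = its input = 17.109 Gt C/yr; τ = 4583 / 17.109 = 267.9 yr.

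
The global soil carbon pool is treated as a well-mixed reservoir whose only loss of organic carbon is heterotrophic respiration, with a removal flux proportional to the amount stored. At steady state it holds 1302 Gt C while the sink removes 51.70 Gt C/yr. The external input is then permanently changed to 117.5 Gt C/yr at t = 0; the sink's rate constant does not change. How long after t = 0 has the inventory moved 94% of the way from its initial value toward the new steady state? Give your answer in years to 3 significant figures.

τ = M₀/F₀ = 1302/51.70 = 25.18 yr.
The remaining gap fraction is e^(−t/τ); 94% covered ⇒ e^(−t/τ) = 0.0600.
t = −τ ln(0.0600) = 25.18 × 2.813 = 70.85 yr.

70.9 yr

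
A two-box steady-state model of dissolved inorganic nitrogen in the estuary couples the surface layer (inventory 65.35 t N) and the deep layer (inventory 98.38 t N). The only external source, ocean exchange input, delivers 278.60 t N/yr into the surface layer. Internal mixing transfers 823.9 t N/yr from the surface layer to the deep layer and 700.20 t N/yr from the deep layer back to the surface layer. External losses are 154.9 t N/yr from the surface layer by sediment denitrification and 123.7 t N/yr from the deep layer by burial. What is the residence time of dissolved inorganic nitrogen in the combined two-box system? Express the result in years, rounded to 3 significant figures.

Residence time in the combined system uses the total inventory and the total *external* removal — internal exchanges between the two boxes cancel.
M_total = 65.35 + 98.38 = 163.73 t N.
ΣF_external_out = 154.9 + 123.7 = 278.60 t N/yr.
τ = M_total / ΣF_ext = 163.73 / 278.60 = 0.5877 yr.

0.588 yr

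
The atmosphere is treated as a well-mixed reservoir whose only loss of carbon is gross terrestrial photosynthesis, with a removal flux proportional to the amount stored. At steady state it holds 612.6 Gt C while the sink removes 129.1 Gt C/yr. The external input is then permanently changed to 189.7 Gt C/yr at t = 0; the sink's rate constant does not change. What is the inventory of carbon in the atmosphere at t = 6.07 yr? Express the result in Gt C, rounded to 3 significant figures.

τ = M₀/F₀ = 612.6/129.1 = 4.745 yr; rate constant k = 1/τ.
New steady state M_∞ = F₁/k = F₁·τ = 189.7 × 4.745 = 900.16 Gt C.
M(t) = M_∞ + (M₀ − M_∞)·e^(−t/τ); t/τ = 6.07/4.745 = 1.279, so e^(−t/τ) = 0.2783.
M(t) = 900.16 − 287.6 × 0.2783 = 820.14 Gt C.

820 Gt C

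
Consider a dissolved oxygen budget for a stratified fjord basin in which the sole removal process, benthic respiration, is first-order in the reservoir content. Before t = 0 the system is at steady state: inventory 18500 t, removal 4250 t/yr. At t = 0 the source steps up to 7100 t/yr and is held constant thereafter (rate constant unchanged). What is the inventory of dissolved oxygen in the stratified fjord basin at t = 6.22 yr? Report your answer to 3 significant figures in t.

The sink rate constant is k = F₀/M₀ = 4250/18500 = 0.2297 yr⁻¹.
Solving dM/dt = F₁ − kM with M(0) = M₀ gives M(t) = F₁/k + (M₀ − F₁/k)·e^(−kt).
F₁/k = 7100/0.2297 = 30906 t; kt = 0.2297 × 6.22 = 1.429, e^(−kt) = 0.2396.
M(6.22) = 30906 + (18500 − 30906) × 0.2396 = 30906 − 2972 = 27934 t.

27900 t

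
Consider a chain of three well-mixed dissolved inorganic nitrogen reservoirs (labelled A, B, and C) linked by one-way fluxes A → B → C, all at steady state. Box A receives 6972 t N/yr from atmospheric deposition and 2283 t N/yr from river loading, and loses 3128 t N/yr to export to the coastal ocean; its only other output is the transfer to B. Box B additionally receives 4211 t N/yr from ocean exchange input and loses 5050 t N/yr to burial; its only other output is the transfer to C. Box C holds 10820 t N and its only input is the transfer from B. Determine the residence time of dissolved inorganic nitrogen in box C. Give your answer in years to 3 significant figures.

2.05 yr

Box A: F(A→B) = (6972 + 2283) − 3128 = 6127.0 t N/yr.
Box B: F(B→C) = (6127.0 + 4211) − 5050 = 5288.0 t N/yr.
Box C throughput = its input = 5288.0 t N/yr; τ = 10820 / 5288.0 = 2.046 yr.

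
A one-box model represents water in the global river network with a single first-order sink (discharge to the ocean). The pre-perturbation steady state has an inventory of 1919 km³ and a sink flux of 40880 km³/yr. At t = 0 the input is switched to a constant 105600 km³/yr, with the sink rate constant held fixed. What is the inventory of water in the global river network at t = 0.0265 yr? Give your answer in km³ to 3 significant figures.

τ = M₀/F₀ = 1919/40880 = 0.04694 yr; rate constant k = 1/τ.
New steady state M_∞ = F₁/k = F₁·τ = 105600 × 0.04694 = 4957.1 km³.
M(t) = M_∞ + (M₀ − M_∞)·e^(−t/τ); t/τ = 0.0265/0.04694 = 0.5645, so e^(−t/τ) = 0.5686.
M(t) = 4957.1 − 3038 × 0.5686 = 3229.5 km³.

3230 km³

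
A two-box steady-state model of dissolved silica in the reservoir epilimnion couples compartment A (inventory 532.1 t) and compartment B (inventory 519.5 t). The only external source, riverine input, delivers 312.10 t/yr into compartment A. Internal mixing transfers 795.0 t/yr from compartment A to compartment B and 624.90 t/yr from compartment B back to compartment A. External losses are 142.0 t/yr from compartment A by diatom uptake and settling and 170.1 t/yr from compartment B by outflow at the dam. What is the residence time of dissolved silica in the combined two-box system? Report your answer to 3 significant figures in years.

3.37 yr

For the system as a whole, the A↔B exchange is internal and contributes nothing to the throughput; only the external sinks remove mass.
M_total = 532.1 + 519.5 = 1051.6 t.
ΣF_external_out = 142.0 + 170.1 = 312.10 t/yr.
τ = M_total / ΣF_ext = 1051.6 / 312.10 = 3.369 yr.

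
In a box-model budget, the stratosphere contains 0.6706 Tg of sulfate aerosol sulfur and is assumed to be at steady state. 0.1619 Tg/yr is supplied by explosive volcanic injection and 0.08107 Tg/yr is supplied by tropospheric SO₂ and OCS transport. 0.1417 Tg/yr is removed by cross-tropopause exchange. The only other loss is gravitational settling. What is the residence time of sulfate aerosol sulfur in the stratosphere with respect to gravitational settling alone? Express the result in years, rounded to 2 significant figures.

6.6 yr

At steady state ΣF_in = ΣF_out.
ΣF_in = 0.1619 + 0.08107 = 0.24297 Tg/yr.
Gravitational settling flux = ΣF_in − (0.1417) = 0.24297 − 0.1417 = 0.1013 Tg/yr.
τ = M / F = 0.6706 / 0.1013 = 6.622 yr.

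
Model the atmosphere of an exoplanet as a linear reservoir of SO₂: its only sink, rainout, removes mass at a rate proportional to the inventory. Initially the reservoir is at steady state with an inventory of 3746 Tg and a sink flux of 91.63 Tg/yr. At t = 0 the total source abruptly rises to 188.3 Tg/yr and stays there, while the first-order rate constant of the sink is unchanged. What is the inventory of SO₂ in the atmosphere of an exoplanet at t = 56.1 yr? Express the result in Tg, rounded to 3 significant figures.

The sink rate constant is k = F₀/M₀ = 91.63/3746 = 0.02446 yr⁻¹.
Solving dM/dt = F₁ − kM with M(0) = M₀ gives M(t) = F₁/k + (M₀ − F₁/k)·e^(−kt).
F₁/k = 188.3/0.02446 = 7698.0 Tg; kt = 0.02446 × 56.1 = 1.372, e^(−kt) = 0.2535.
M(56.1) = 7698.0 + (3746 − 7698.0) × 0.2535 = 7698.0 − 1002 = 6696.1 Tg.

6700 Tg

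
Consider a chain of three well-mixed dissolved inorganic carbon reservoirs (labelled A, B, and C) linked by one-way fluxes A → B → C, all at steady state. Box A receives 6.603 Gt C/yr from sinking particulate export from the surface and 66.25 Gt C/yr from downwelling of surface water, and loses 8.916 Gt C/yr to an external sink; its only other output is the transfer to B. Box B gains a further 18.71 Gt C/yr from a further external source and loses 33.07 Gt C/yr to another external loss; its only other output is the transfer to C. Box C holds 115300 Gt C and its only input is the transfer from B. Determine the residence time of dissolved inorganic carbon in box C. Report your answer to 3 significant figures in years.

Box A: F(A→B) = (6.603 + 66.25) − 8.916 = 63.937 Gt C/yr.
Box B: F(B→C) = (63.937 + 18.71) − 33.07 = 49.577 Gt C/yr.
Box C throughput = its input = 49.577 Gt C/yr; τ = 115300 / 49.577 = 2326 yr.

2330 yr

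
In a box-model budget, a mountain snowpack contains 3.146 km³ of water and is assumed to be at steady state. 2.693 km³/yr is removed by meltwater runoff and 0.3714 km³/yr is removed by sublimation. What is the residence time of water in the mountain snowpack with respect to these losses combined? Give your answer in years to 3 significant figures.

1.03 yr

Total removal = 2.693 + 0.3714 = 3.0644 km³/yr.
τ = M / ΣF_out = 3.146 / 3.0644 = 1.027 yr.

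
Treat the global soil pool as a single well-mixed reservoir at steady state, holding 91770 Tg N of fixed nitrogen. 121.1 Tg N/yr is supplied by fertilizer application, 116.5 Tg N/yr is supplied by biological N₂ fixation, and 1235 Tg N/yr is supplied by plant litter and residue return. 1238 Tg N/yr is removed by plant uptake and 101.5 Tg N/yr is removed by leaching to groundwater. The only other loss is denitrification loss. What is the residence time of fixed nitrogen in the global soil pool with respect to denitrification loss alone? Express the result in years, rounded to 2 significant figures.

At steady state ΣF_in = ΣF_out.
ΣF_in = 121.1 + 116.5 + 1235 = 1472.6 Tg N/yr.
Denitrification loss flux = ΣF_in − (1238 + 101.5) = 1472.6 − 1340 = 133.1 Tg N/yr.
τ = M / F = 91770 / 133.1 = 689.5 yr.

690 yr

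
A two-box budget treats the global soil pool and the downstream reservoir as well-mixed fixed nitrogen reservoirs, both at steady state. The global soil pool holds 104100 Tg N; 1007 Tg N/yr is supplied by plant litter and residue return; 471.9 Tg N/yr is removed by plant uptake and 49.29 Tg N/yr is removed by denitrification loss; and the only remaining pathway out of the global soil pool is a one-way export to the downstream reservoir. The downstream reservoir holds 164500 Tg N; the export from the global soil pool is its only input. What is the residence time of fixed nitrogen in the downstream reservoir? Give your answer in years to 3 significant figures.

Balance the global soil pool: ΣF_in = 1007.0 Tg N/yr.
Export to the downstream reservoir = ΣF_in − (471.9 + 49.29) = 485.81 Tg N/yr.
At steady state the output of the downstream reservoir equals its input, 485.81 Tg N/yr.
τ = M / F = 164500 / 485.81 = 338.6 yr.

339 yr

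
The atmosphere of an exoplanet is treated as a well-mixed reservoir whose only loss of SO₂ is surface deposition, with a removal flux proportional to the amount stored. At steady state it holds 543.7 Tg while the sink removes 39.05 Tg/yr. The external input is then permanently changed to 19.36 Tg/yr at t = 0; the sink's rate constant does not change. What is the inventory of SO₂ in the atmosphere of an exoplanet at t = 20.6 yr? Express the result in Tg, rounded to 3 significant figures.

332 Tg

The sink rate constant is k = F₀/M₀ = 39.05/543.7 = 0.07182 yr⁻¹.
Solving dM/dt = F₁ − kM with M(0) = M₀ gives M(t) = F₁/k + (M₀ − F₁/k)·e^(−kt).
F₁/k = 19.36/0.07182 = 269.55 Tg; kt = 0.07182 × 20.6 = 1.480, e^(−kt) = 0.2277.
M(20.6) = 269.55 + (543.7 − 269.55) × 0.2277 = 269.55 + 62.43 = 331.99 Tg.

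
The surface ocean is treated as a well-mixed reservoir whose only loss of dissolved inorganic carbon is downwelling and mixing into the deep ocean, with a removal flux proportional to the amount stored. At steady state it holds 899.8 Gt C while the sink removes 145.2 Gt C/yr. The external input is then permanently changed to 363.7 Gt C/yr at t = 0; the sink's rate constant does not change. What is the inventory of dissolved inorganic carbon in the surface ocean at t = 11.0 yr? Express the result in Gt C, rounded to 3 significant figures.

2020 Gt C

Residence time τ = M₀/F₀ = 6.197 yr. The eventual steady state is M_∞ = M₀·(F₁/F₀) = 899.8 × 363.7/145.2 = 2253.8 Gt C.
The anomaly ΔM(t) = M(t) − M_∞ decays as ΔM₀·e^(−t/τ) with ΔM₀ = 899.8 − 2253.8 = −1354 Gt C.
At t = 11.0 yr, e^(−t/τ) = e^(−1.775) = 0.1695, so ΔM = −229.5 Gt C and M = 2253.8 − 229.5 = 2024.4 Gt C.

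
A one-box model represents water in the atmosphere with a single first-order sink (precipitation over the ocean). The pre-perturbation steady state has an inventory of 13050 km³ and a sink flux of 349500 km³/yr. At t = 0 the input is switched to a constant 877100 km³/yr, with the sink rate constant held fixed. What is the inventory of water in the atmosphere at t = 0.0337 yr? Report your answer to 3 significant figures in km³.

The sink rate constant is k = F₀/M₀ = 349500/13050 = 26.78 yr⁻¹.
Solving dM/dt = F₁ − kM with M(0) = M₀ gives M(t) = F₁/k + (M₀ − F₁/k)·e^(−kt).
F₁/k = 877100/26.78 = 32750 km³; kt = 26.78 × 0.0337 = 0.9025, e^(−kt) = 0.4055.
M(0.0337) = 32750 + (13050 − 32750) × 0.4055 = 32750 − 7989 = 24761 km³.

24800 km³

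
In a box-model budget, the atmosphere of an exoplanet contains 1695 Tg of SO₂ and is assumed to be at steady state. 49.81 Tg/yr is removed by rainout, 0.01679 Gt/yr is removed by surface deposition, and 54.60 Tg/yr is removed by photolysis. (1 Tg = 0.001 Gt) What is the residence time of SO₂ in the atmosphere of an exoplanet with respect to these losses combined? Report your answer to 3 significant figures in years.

Convert the surface deposition flux: 0.01679 Gt/yr = 16.79 Tg/yr.
Total removal = 49.81 + 16.79 + 54.60 = 121.20 Tg/yr.
τ = M / ΣF_out = 1695 / 121.20 = 13.99 yr.

14.0 yr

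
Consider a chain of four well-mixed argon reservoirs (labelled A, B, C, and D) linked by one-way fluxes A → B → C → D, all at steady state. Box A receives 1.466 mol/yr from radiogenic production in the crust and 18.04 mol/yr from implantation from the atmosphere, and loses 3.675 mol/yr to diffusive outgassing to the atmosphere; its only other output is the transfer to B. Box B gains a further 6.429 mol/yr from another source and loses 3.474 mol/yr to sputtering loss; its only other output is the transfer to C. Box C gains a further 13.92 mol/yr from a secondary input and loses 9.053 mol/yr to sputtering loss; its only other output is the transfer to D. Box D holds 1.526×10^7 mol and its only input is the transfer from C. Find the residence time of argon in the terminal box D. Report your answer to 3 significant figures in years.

645000 yr

Box A: F(A→B) = (1.466 + 18.04) − 3.675 = 15.831 mol/yr.
Box B: F(B→C) = (15.831 + 6.429) − 3.474 = 18.786 mol/yr.
Box C: F(C→D) = (18.786 + 13.92) − 9.053 = 23.653 mol/yr.
Box D throughput = its input = 23.653 mol/yr; τ = 1.526×10^7 / 23.653 = 645200 yr.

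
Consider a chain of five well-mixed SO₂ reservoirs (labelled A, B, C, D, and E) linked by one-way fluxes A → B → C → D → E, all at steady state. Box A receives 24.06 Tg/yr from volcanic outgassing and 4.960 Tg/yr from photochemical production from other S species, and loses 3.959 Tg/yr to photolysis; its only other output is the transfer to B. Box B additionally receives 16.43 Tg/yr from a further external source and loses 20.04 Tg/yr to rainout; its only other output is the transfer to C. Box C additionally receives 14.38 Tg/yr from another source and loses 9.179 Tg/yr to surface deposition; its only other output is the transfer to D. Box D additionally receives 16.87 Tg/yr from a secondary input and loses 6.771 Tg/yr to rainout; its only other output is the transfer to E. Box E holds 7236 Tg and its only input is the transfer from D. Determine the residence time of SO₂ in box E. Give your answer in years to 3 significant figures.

Box A: F(A→B) = (24.06 + 4.960) − 3.959 = 25.061 Tg/yr.
Box B: F(B→C) = (25.061 + 16.43) − 20.04 = 21.451 Tg/yr.
Box C: F(C→D) = (21.451 + 14.38) − 9.179 = 26.652 Tg/yr.
Box D: F(D→E) = (26.652 + 16.87) − 6.771 = 36.751 Tg/yr.
Box E throughput = its input = 36.751 Tg/yr; τ = 7236 / 36.751 = 196.9 yr.

197 yr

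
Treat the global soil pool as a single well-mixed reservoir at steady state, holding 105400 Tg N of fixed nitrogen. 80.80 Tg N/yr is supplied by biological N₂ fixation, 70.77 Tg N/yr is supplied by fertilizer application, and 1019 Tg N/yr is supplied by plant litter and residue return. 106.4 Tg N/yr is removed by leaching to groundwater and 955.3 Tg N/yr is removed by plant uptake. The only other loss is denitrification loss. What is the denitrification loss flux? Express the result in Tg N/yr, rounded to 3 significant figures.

At steady state ΣF_in = ΣF_out.
ΣF_in = 80.80 + 70.77 + 1019 = 1170.6 Tg N/yr.
Denitrification loss flux = ΣF_in − (106.4 + 955.3) = 1170.6 − 1062 = 108.9 Tg N/yr.

109 Tg N/yr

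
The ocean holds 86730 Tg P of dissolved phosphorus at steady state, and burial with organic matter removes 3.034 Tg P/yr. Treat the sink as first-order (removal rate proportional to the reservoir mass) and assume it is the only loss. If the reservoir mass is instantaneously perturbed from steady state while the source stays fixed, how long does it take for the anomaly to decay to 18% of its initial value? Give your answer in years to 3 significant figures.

For a linear reservoir the anomaly decays as exp(−t/τ) with τ = M/F = 86730/3.034 = 28590 yr.
exp(−t/τ) = 0.18 ⇒ t = −τ ln(0.18) = 28590 × 1.715 = 49020 yr.

49000 yr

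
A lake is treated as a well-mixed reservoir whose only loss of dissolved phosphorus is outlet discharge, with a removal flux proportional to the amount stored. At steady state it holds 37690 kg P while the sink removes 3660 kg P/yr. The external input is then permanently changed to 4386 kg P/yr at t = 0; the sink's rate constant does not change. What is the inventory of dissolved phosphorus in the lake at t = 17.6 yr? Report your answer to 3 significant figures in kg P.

43800 kg P

τ = M₀/F₀ = 37690/3660 = 10.30 yr; rate constant k = 1/τ.
New steady state M_∞ = F₁/k = F₁·τ = 4386 × 10.30 = 45166 kg P.
M(t) = M_∞ + (M₀ − M_∞)·e^(−t/τ); t/τ = 17.6/10.30 = 1.709, so e^(−t/τ) = 0.1810.
M(t) = 45166 − 7476 × 0.1810 = 43813 kg P.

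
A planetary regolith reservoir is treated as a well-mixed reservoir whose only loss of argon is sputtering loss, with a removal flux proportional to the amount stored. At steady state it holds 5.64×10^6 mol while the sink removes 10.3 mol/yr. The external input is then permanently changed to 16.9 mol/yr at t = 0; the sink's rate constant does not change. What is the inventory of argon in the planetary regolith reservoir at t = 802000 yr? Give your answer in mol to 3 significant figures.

The sink rate constant is k = F₀/M₀ = 10.3/5.64×10^6 = 1.826×10^-6 yr⁻¹.
Solving dM/dt = F₁ − kM with M(0) = M₀ gives M(t) = F₁/k + (M₀ − F₁/k)·e^(−kt).
F₁/k = 16.9/1.826×10^-6 = 9.2540×10^6 mol; kt = 1.826×10^-6 × 802000 = 1.465, e^(−kt) = 0.2312.
M(802000) = 9.2540×10^6 + (5.64×10^6 − 9.2540×10^6) × 0.2312 = 9.2540×10^6 − 835400 = 8.4186×10^6 mol.

8.42×10^6 mol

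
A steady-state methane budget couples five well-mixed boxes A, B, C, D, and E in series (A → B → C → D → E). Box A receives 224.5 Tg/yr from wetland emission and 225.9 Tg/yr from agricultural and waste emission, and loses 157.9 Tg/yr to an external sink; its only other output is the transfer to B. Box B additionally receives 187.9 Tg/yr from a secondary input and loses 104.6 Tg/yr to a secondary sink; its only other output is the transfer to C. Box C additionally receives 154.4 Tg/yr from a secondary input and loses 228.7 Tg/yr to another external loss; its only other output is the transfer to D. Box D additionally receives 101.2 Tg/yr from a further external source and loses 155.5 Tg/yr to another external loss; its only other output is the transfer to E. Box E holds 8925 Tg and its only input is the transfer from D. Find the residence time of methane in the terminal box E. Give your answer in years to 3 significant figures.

36.1 yr

Box A: F(A→B) = (224.5 + 225.9) − 157.9 = 292.50 Tg/yr.
Box B: F(B→C) = (292.50 + 187.9) − 104.6 = 375.80 Tg/yr.
Box C: F(C→D) = (375.80 + 154.4) − 228.7 = 301.50 Tg/yr.
Box D: F(D→E) = (301.50 + 101.2) − 155.5 = 247.20 Tg/yr.
Box E throughput = its input = 247.20 Tg/yr; τ = 8925 / 247.20 = 36.10 yr.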